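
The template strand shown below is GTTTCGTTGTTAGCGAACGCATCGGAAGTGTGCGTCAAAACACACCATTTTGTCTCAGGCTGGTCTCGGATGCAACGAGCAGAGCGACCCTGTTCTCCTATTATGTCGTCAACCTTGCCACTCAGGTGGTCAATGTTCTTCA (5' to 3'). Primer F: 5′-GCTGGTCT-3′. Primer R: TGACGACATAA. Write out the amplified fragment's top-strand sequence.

5'-GCTGGTCTCGGATGCAACGAGCAGAGCGACCCTGTTCTCCTATTATGTCGTCA-3'

The forward primer matches the template at positions 59–66.
Taking the reverse complement of TGACGACATAA gives TTATGTCGTCA, found at positions 101–111 on the template; the primer anneals here to the top strand with its 3' end pointing upstream.
The product is the template from position 59 through 111 (53 bp).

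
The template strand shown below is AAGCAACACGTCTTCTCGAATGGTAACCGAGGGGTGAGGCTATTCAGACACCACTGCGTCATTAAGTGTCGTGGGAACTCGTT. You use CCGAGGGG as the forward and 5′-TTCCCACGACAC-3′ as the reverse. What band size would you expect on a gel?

51 bp

Scanning the template, CCGAGGGG occurs at positions 27–34; this primer anneals to the bottom strand there with its 3' end pointing downstream.
Reverse complement of the reverse primer: GTGTCGTGGGAA. This occurs on the top strand at positions 66–77.
The product runs from position 27 to position 77, so its length is 77 − 27 + 1 = 51 bp.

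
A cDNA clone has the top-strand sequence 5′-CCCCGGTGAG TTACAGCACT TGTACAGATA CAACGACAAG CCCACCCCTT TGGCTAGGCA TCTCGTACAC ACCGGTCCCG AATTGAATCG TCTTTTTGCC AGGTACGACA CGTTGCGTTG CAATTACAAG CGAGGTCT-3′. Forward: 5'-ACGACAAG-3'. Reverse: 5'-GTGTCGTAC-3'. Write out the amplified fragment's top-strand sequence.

5'-ACGACAAGCCCACCCCTTTGGCTAGGCATCTCGTACACACCGGTCCCGAATTGAATCGTCTTTTTGCCAGGTACGACAC-3'

Scanning the template, ACGACAAG occurs at positions 33–40; this primer anneals to the bottom strand there with its 3' end pointing downstream.
Taking the reverse complement of GTGTCGTAC gives GTACGACAC, found at positions 103–111 on the template; the primer anneals here to the top strand with its 3' end pointing upstream.
The product is the template from position 33 through 111 (79 bp).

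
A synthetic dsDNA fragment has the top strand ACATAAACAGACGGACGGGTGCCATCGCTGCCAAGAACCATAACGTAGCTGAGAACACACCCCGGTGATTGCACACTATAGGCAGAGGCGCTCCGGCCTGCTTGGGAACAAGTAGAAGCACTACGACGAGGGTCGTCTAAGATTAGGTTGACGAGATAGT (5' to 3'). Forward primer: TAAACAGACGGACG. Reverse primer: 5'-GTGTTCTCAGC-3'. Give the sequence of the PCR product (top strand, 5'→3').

Forward primer TAAACAGACGGACG is found on the top strand at positions 4–17.
Reverse complement of the reverse primer: GCTGAGAACAC. This occurs on the top strand at positions 48–58.
The product is the template from position 4 through 58 (55 bp).

5'-TAAACAGACGGACGGGTGCCATCGCTGCCAAGAACCATAACGTAGCTGAGAACAC-3'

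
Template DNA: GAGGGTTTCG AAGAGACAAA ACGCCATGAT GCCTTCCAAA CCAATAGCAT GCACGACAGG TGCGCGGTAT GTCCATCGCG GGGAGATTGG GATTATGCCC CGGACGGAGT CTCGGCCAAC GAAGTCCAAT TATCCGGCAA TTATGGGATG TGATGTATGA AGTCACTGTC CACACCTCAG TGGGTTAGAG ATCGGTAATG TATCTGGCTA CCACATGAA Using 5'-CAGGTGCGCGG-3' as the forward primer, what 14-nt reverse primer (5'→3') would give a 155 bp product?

5'-GTAGCCAGATACAT-3'

The forward primer binds at positions 57–67, so a 155 bp product ends at position 57 + 155 − 1 = 211.
The reverse primer anneals to the top strand over positions 198–211, i.e. to ATGTATCTGGCTAC.
Its sequence written 5'→3' is the reverse complement: GTAGCCAGATACAT.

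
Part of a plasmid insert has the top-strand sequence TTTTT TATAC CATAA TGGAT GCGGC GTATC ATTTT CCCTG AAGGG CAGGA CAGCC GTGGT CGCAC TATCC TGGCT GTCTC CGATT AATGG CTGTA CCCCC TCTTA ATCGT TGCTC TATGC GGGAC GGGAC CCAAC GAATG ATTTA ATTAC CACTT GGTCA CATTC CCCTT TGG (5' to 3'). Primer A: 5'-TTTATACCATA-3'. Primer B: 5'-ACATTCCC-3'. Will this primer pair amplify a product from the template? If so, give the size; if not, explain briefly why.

No product — both primers anneal to the same strand and extend in the same direction.

Primer A (TTTATACCATA) matches the top strand at positions 4–14 (3' end points downstream).
Primer B (ACATTCCC) also matches the top strand directly, at positions 160–167 — its reverse complement GGGAATGT is not present.
Both primers anneal to the bottom strand with 3' ends pointing the same way, so neither can prime synthesis back toward the other.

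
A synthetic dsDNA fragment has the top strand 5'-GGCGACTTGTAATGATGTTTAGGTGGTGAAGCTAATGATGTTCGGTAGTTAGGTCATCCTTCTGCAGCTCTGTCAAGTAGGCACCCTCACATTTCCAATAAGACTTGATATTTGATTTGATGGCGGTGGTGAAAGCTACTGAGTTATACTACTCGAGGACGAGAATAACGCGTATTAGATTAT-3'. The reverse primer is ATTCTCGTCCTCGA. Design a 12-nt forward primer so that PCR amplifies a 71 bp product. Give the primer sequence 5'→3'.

5'-CAATAAGACTTG-3'

The reverse primer's reverse complement TCGAGGACGAGAAT matches the template at positions 153–166, so the product ends at position 166.
A 71 bp product then starts at position 166 − 71 + 1 = 96.
The forward primer is identical to the top strand there: CAATAAGACTTG.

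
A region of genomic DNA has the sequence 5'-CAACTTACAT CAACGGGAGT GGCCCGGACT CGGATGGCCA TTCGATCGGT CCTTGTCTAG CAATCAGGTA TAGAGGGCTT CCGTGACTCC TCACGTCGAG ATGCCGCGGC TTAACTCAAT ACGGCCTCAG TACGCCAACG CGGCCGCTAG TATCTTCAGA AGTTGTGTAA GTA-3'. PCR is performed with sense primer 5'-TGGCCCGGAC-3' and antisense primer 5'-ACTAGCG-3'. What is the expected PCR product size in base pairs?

Forward primer TGGCCCGGAC is found on the top strand at positions 20–29.
The reverse primer's reverse complement is CGCTAGT, which matches the template at positions 145–151.
Product length = (reverse-primer end) − (forward-primer start) + 1 = 151 − 20 + 1 = 132 bp.

132 bp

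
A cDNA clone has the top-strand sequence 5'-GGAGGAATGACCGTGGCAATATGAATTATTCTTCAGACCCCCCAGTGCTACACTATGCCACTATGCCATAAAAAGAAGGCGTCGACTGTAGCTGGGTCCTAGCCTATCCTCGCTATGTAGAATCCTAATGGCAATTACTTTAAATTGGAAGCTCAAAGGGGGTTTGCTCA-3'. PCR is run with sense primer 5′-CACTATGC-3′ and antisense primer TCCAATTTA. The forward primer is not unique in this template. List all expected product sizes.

The forward primer CACTATGC matches the top strand at positions 51–58, 59–66.
The reverse primer's reverse complement is TAAATTGGA, matching at positions 141–149.
Each forward site pairs with the reverse site to give a product ending at position 149: sizes 99, 91 bp.

99 bp, 91 bp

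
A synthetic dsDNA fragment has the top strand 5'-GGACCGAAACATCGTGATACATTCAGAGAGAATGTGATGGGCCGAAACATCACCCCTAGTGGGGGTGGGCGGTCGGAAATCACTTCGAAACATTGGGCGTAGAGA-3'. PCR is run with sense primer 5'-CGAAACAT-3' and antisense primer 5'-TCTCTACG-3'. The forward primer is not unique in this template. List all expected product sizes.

The forward primer CGAAACAT matches the top strand at positions 5–12, 43–50, 86–93.
The reverse primer's reverse complement is CGTAGAGA, matching at positions 98–105.
Each forward site pairs with the reverse site to give a product ending at position 105: sizes 101, 63, 20 bp.

101 bp, 63 bp, 20 bp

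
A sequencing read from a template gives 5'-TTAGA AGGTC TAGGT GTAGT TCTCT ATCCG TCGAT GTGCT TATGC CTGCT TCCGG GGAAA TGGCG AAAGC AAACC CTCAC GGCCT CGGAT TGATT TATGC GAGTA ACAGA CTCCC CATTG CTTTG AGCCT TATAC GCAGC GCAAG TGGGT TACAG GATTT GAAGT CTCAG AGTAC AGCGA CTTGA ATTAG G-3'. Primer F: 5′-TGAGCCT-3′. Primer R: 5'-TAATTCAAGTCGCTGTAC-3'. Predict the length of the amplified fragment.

Forward primer TGAGCCT is found on the top strand at positions 124–130.
Taking the reverse complement of TAATTCAAGTCGCTGTAC gives GTACAGCGACTTGAATTA, found at positions 172–189 on the template; the primer anneals here to the top strand with its 3' end pointing upstream.
Product length = (reverse-primer end) − (forward-primer start) + 1 = 189 − 124 + 1 = 66 bp.

66 bp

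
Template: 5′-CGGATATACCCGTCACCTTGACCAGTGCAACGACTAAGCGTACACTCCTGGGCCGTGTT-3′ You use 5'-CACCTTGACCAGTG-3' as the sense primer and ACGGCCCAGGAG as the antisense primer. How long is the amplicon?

43 bp

Scanning the template, CACCTTGACCAGTG occurs at positions 14–27; this primer anneals to the bottom strand there with its 3' end pointing downstream.
Taking the reverse complement of ACGGCCCAGGAG gives CTCCTGGGCCGT, found at positions 45–56 on the template; the primer anneals here to the top strand with its 3' end pointing upstream.
Amplicon spans positions 14–56: 43 bp.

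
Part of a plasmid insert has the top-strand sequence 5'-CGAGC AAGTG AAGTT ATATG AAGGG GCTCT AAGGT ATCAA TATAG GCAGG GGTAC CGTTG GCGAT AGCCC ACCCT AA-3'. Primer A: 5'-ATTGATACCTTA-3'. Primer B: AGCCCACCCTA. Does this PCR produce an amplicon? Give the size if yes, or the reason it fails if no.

No product — the primers' 3' ends point away from each other.

Primer A (ATTGATACCTTA) has reverse complement TAAGGTATCAAT, which matches the top strand at positions 30–41; primer A anneals to the top strand there with its 3' end pointing upstream toward position 30.
Primer B (AGCCCACCCTA) matches the top strand directly at positions 66–76; it anneals to the bottom strand with its 3' end pointing downstream toward position 76.
The 3' ends diverge (primer A extends toward position 1, primer B toward position 77), so the primers never converge on a shared product.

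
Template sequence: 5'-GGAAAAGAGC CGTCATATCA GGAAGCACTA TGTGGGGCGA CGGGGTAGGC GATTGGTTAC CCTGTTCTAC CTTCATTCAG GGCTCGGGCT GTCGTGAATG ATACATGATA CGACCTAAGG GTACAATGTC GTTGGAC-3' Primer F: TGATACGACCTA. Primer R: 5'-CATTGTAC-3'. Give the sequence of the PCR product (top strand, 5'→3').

5'-TGATACGACCTAAGGGTACAATG-3'

The forward primer matches the template at positions 106–117.
Taking the reverse complement of CATTGTAC gives GTACAATG, found at positions 121–128 on the template; the primer anneals here to the top strand with its 3' end pointing upstream.
The product is the template from position 106 through 128 (23 bp).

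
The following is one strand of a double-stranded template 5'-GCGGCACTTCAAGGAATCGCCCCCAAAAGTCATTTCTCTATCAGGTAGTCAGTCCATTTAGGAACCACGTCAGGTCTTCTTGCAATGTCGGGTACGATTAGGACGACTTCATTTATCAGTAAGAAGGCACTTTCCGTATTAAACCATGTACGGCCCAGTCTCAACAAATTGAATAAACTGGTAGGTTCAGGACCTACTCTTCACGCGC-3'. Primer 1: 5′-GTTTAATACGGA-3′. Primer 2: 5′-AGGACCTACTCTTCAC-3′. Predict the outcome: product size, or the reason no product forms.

No product — the primers' 3' ends point away from each other.

Primer 1 (GTTTAATACGGA) has reverse complement TCCGTATTAAAC, which matches the top strand at positions 133–144; primer 1 anneals to the top strand there with its 3' end pointing upstream toward position 133.
Primer 2 (AGGACCTACTCTTCAC) matches the top strand directly at positions 189–204; it anneals to the bottom strand with its 3' end pointing downstream toward position 204.
The 3' ends diverge (primer 1 extends toward position 1, primer 2 toward position 208), so the primers never converge on a shared product.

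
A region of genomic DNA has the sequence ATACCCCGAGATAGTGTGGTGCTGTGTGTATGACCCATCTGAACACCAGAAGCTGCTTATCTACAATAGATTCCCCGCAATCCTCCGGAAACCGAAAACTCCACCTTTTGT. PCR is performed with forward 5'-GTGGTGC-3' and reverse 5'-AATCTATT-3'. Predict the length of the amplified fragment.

57 bp

The forward primer matches the template at positions 16–22.
The reverse primer's reverse complement is AATAGATT, which matches the template at positions 65–72.
Product length = (reverse-primer end) − (forward-primer start) + 1 = 72 − 16 + 1 = 57 bp.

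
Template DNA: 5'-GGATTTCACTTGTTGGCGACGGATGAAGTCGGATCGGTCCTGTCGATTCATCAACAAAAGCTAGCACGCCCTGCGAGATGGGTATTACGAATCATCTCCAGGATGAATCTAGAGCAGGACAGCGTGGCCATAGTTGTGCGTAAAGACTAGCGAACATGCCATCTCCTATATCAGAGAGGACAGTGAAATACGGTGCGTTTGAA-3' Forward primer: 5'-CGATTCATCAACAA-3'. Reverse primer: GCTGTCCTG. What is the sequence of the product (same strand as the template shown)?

The forward primer matches the template at positions 44–57.
Taking the reverse complement of GCTGTCCTG gives CAGGACAGC, found at positions 115–123 on the template; the primer anneals here to the top strand with its 3' end pointing upstream.
The product is the template from position 44 through 123 (80 bp).

5'-CGATTCATCAACAAAAGCTAGCACGCCCTGCGAGATGGGTATTACGAATCATCTCCAGGATGAATCTAGAGCAGGACAGC-3'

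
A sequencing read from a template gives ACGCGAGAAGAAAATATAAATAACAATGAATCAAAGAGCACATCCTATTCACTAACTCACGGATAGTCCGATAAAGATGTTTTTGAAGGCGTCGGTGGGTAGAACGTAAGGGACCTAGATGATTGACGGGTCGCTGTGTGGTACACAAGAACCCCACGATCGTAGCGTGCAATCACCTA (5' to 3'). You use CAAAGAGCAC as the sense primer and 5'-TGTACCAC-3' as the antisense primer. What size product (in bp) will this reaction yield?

114 bp

Forward primer CAAAGAGCAC is found on the top strand at positions 32–41.
The reverse primer's reverse complement is GTGGTACA, which matches the template at positions 138–145.
Product length = (reverse-primer end) − (forward-primer start) + 1 = 145 − 32 + 1 = 114 bp.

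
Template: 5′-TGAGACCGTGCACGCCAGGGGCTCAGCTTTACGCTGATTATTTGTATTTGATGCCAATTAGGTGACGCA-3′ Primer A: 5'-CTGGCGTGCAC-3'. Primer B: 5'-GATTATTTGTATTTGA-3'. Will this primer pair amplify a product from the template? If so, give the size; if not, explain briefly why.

Primer A (CTGGCGTGCAC) has reverse complement GTGCACGCCAG, which matches the top strand at positions 8–18; primer A anneals to the top strand there with its 3' end pointing upstream toward position 8.
Primer B (GATTATTTGTATTTGA) matches the top strand directly at positions 36–51; it anneals to the bottom strand with its 3' end pointing downstream toward position 51.
The 3' ends diverge (primer A extends toward position 1, primer B toward position 69), so the primers never converge on a shared product.

No product — the primers' 3' ends point away from each other.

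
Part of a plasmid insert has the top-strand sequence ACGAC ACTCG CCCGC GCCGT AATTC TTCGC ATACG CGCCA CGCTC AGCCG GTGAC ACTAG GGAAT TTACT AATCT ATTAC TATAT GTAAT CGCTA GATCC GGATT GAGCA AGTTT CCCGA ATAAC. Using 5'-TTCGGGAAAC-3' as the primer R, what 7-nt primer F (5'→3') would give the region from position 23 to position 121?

5'-TTCTTCG-3'

The reverse primer's reverse complement GTTTCCCGAA matches the template at positions 112–121; the product starts at position 23.
The forward primer is identical to the top strand over positions 23–29: TTCTTCG.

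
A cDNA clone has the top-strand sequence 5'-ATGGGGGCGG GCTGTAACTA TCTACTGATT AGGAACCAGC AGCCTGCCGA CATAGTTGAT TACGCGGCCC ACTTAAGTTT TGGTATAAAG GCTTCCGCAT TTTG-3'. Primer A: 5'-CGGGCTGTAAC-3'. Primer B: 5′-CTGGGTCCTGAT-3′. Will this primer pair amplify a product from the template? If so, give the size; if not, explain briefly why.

Primer B (CTGGGTCCTGAT) does not match the top strand, and its reverse complement ATCAGGACCCAG does not match either.
With no annealing site for primer B, no amplification occurs.

No product — primer B has no binding site in the template.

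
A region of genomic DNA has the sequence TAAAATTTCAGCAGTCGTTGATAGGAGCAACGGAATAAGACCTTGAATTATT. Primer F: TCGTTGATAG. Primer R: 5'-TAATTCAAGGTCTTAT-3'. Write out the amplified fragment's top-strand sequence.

5'-TCGTTGATAGGAGCAACGGAATAAGACCTTGAATTA-3'

Scanning the template, TCGTTGATAG occurs at positions 15–24; this primer anneals to the bottom strand there with its 3' end pointing downstream.
Taking the reverse complement of TAATTCAAGGTCTTAT gives ATAAGACCTTGAATTA, found at positions 35–50 on the template; the primer anneals here to the top strand with its 3' end pointing upstream.
The product is the template from position 15 through 50 (36 bp).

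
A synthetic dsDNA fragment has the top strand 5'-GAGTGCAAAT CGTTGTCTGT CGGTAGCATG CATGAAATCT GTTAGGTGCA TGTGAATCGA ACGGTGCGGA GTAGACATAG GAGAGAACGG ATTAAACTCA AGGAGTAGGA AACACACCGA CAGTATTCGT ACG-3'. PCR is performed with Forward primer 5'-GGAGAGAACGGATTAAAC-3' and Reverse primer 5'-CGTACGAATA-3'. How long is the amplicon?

54 bp

Scanning the template, GGAGAGAACGGATTAAAC occurs at positions 80–97; this primer anneals to the bottom strand there with its 3' end pointing downstream.
Reverse complement of the reverse primer: TATTCGTACG. This occurs on the top strand at positions 124–133.
Amplicon spans positions 80–133: 54 bp.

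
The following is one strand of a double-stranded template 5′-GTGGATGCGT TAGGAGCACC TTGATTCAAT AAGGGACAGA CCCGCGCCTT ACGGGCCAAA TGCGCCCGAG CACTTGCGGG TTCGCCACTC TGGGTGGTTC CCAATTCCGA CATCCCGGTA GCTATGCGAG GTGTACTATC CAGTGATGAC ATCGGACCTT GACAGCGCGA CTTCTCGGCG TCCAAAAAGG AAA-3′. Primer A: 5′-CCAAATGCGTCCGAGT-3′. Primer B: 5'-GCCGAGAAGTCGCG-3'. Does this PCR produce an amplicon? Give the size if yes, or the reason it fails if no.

No product — primer A has no binding site in the template.

Primer A (CCAAATGCGTCCGAGT) does not match the top strand, and its reverse complement ACTCGGACGCATTTGG does not match either.
With no annealing site for primer A, no amplification occurs.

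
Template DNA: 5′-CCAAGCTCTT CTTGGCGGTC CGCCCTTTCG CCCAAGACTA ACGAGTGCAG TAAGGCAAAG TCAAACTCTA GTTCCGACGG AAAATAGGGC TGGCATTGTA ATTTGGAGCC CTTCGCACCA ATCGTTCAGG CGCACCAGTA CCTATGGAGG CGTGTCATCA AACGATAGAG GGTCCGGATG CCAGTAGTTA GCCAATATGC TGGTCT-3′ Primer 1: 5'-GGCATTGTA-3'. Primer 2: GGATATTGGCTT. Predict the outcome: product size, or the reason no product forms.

No product — primer 2 has no binding site in the template.

Primer 2 (GGATATTGGCTT) does not match the top strand, and its reverse complement AAGCCAATATCC does not match either.
With no annealing site for primer 2, no amplification occurs.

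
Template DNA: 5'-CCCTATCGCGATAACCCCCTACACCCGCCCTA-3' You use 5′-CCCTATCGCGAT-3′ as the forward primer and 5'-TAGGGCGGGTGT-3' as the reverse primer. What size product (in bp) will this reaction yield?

32 bp

Scanning the template, CCCTATCGCGAT occurs at positions 1–12; this primer anneals to the bottom strand there with its 3' end pointing downstream.
The reverse primer's reverse complement is ACACCCGCCCTA, which matches the template at positions 21–32.
Amplicon spans positions 1–32: 32 bp.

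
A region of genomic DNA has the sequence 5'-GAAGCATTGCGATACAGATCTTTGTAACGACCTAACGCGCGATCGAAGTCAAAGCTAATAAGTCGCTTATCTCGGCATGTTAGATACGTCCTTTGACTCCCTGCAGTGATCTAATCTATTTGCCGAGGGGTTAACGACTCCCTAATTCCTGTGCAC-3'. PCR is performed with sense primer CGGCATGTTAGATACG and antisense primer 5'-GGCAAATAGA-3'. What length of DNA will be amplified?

52 bp

Forward primer CGGCATGTTAGATACG is found on the top strand at positions 73–88.
The reverse primer's reverse complement is TCTATTTGCC, which matches the template at positions 115–124.
Product length = (reverse-primer end) − (forward-primer start) + 1 = 124 − 73 + 1 = 52 bp.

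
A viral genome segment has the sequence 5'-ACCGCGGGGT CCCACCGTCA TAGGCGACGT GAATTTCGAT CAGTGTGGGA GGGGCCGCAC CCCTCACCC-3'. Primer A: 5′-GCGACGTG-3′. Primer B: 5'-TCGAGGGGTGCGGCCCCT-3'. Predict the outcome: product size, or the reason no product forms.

Primer B (TCGAGGGGTGCGGCCCCT) does not match the top strand, and its reverse complement AGGGGCCGCACCCCTCGA does not match either.
With no annealing site for primer B, no amplification occurs.

No product — primer B has no binding site in the template.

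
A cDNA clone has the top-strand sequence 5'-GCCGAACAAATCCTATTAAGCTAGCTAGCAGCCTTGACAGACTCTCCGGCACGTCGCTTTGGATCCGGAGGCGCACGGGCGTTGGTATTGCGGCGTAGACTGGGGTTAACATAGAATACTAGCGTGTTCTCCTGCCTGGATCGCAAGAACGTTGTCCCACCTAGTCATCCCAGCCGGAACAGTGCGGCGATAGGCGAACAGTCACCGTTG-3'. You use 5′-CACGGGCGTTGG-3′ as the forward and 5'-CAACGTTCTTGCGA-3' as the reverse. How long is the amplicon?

Scanning the template, CACGGGCGTTGG occurs at positions 74–85; this primer anneals to the bottom strand there with its 3' end pointing downstream.
Reverse complement of the reverse primer: TCGCAAGAACGTTG. This occurs on the top strand at positions 141–154.
The product runs from position 74 to position 154, so its length is 154 − 74 + 1 = 81 bp.

81 bp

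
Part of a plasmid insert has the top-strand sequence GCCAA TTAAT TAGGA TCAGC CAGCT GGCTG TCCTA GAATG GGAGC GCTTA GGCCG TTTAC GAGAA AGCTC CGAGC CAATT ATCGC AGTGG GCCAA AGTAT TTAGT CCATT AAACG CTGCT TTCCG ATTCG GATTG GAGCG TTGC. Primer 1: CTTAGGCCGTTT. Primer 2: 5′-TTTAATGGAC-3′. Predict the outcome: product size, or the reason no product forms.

Yes — a 67 bp product.

Primer 1 (CTTAGGCCGTTT) matches the top strand at positions 47–58; it acts as a forward primer.
Primer 2's reverse complement is GTCCATTAAA, matching the top strand at positions 104–113; it acts as a reverse primer.
The 3' ends face each other across positions 47–113, giving a 67 bp product.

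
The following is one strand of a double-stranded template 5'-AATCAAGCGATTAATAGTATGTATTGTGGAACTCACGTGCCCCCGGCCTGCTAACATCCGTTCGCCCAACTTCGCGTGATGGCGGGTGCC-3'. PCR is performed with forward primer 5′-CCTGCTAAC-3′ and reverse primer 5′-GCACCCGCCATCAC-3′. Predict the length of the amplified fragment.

The forward primer matches the template at positions 47–55.
Reverse complement of the reverse primer: GTGATGGCGGGTGC. This occurs on the top strand at positions 76–89.
Amplicon spans positions 47–89: 43 bp.

43 bp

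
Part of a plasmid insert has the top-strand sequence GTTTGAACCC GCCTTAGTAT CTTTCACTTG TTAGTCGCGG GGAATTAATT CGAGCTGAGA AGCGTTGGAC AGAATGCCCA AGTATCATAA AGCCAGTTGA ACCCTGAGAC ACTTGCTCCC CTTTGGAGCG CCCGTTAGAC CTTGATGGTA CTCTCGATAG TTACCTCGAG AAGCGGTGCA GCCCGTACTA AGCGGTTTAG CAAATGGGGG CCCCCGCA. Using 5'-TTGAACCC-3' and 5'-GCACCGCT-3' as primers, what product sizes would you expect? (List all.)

The forward primer TTGAACCC matches the top strand at positions 3–10, 97–104.
The reverse primer's reverse complement is AGCGGTGC, matching at positions 172–179.
Each forward site pairs with the reverse site to give a product ending at position 179: sizes 177, 83 bp.

177 bp, 83 bp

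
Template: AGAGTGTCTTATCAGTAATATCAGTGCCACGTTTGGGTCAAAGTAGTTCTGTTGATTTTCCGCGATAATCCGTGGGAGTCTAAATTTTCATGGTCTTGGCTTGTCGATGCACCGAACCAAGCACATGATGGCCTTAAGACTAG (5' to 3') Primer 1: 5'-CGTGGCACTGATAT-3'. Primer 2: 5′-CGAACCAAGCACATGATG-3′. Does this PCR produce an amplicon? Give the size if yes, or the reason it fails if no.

No product — the primers' 3' ends point away from each other.

Primer 1 (CGTGGCACTGATAT) has reverse complement ATATCAGTGCCACG, which matches the top strand at positions 18–31; primer 1 anneals to the top strand there with its 3' end pointing upstream toward position 18.
Primer 2 (CGAACCAAGCACATGATG) matches the top strand directly at positions 113–130; it anneals to the bottom strand with its 3' end pointing downstream toward position 130.
The 3' ends diverge (primer 1 extends toward position 1, primer 2 toward position 143), so the primers never converge on a shared product.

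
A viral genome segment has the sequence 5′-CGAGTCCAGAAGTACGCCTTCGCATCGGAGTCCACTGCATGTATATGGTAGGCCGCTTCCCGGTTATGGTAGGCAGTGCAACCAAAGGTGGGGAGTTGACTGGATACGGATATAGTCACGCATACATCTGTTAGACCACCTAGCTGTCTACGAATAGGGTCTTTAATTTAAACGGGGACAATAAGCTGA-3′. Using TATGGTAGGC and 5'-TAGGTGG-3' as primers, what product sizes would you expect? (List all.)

The forward primer TATGGTAGGC matches the top strand at positions 44–53, 65–74.
The reverse primer's reverse complement is CCACCTA, matching at positions 136–142.
Each forward site pairs with the reverse site to give a product ending at position 142: sizes 99, 78 bp.

99 bp, 78 bp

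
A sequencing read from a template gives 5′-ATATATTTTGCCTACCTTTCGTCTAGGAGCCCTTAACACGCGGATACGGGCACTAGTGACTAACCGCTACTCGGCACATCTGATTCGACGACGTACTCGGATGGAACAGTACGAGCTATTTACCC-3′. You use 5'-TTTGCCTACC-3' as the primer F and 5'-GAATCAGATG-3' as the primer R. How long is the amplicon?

80 bp

Scanning the template, TTTGCCTACC occurs at positions 7–16; this primer anneals to the bottom strand there with its 3' end pointing downstream.
Taking the reverse complement of GAATCAGATG gives CATCTGATTC, found at positions 77–86 on the template; the primer anneals here to the top strand with its 3' end pointing upstream.
Product length = (reverse-primer end) − (forward-primer start) + 1 = 86 − 7 + 1 = 80 bp.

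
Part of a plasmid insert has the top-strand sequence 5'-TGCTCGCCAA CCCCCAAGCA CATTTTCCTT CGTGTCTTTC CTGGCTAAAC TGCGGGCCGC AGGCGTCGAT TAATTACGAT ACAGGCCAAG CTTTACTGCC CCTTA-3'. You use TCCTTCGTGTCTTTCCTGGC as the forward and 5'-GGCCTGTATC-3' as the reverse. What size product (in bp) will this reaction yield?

Forward primer TCCTTCGTGTCTTTCCTGGC is found on the top strand at positions 26–45.
Reverse complement of the reverse primer: GATACAGGCC. This occurs on the top strand at positions 78–87.
Product length = (reverse-primer end) − (forward-primer start) + 1 = 87 − 26 + 1 = 62 bp.

62 bp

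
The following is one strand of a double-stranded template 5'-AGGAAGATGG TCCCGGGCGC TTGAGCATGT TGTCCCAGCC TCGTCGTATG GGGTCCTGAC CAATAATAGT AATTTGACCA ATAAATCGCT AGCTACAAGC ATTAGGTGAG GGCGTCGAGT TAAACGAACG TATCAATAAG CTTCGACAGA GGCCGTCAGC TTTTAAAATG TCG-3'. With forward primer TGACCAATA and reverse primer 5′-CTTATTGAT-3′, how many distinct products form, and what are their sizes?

The forward primer TGACCAATA matches the top strand at positions 57–65, 75–83.
The reverse primer's reverse complement is ATCAATAAG, matching at positions 132–140.
Each forward site pairs with the reverse site to give a product ending at position 140: sizes 84, 66 bp.

Two products: 84 bp, 66 bp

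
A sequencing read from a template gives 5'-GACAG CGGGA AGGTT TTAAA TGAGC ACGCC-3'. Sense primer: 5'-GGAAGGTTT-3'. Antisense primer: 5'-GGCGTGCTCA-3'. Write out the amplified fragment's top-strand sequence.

The forward primer matches the template at positions 8–16.
Taking the reverse complement of GGCGTGCTCA gives TGAGCACGCC, found at positions 21–30 on the template; the primer anneals here to the top strand with its 3' end pointing upstream.
The product is the template from position 8 through 30 (23 bp).

5'-GGAAGGTTTTAAATGAGCACGCC-3'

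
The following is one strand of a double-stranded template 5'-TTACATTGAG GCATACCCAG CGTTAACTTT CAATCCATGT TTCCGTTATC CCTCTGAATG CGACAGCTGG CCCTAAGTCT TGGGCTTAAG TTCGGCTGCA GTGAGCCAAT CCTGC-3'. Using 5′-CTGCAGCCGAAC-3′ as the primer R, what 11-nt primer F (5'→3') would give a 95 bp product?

5'-TGAGGCATACC-3'

The reverse primer's reverse complement GTTCGGCTGCAG matches the template at positions 90–101, so the product ends at position 101.
A 95 bp product then starts at position 101 − 95 + 1 = 7.
The forward primer is identical to the top strand there: TGAGGCATACC.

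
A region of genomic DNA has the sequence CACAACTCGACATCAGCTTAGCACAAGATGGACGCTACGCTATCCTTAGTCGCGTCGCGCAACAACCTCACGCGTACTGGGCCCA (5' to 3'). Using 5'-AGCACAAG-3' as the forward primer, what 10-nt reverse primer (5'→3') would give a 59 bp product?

5'-AGTACGCGTG-3'

The forward primer binds at positions 20–27, so a 59 bp product ends at position 20 + 59 − 1 = 78.
The reverse primer anneals to the top strand over positions 69–78, i.e. to CACGCGTACT.
Its sequence written 5'→3' is the reverse complement: AGTACGCGTG.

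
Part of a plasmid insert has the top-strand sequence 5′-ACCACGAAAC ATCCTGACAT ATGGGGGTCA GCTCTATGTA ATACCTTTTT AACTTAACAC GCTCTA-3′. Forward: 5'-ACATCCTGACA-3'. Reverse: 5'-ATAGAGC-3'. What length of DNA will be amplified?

29 bp

The forward primer matches the template at positions 9–19.
Taking the reverse complement of ATAGAGC gives GCTCTAT, found at positions 31–37 on the template; the primer anneals here to the top strand with its 3' end pointing upstream.
Amplicon spans positions 9–37: 29 bp.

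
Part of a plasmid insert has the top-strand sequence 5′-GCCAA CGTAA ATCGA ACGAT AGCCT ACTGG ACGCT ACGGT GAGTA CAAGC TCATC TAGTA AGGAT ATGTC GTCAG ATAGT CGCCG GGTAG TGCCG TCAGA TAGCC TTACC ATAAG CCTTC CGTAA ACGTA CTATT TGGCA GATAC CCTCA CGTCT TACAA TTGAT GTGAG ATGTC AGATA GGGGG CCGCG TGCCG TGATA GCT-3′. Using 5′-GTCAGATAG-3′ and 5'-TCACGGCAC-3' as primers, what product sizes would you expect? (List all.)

The forward primer GTCAGATAG matches the top strand at positions 71–79, 95–103, 173–181.
The reverse primer's reverse complement is GTGCCGTGA, matching at positions 190–198.
Each forward site pairs with the reverse site to give a product ending at position 198: sizes 128, 104, 26 bp.

128 bp, 104 bp, 26 bp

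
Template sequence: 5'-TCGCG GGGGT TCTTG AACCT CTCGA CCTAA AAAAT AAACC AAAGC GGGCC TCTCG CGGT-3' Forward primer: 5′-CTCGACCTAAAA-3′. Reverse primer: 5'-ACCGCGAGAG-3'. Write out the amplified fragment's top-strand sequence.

5'-CTCGACCTAAAAAATAAACCAAAGCGGGCCTCTCGCGGT-3'

The forward primer matches the template at positions 21–32.
Reverse complement of the reverse primer: CTCTCGCGGT. This occurs on the top strand at positions 50–59.
The product is the template from position 21 through 59 (39 bp).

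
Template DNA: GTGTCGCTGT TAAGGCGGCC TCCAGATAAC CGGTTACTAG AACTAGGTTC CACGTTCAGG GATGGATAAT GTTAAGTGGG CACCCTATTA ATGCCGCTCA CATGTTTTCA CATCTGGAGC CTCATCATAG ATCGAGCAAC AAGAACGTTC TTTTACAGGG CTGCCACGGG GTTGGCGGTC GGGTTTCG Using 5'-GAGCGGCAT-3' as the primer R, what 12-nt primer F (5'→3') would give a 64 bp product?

5'-ACTAGAACTAGG-3'

The reverse primer's reverse complement ATGCCGCTC matches the template at positions 91–99, so the product ends at position 99.
A 64 bp product then starts at position 99 − 64 + 1 = 36.
The forward primer is identical to the top strand there: ACTAGAACTAGG.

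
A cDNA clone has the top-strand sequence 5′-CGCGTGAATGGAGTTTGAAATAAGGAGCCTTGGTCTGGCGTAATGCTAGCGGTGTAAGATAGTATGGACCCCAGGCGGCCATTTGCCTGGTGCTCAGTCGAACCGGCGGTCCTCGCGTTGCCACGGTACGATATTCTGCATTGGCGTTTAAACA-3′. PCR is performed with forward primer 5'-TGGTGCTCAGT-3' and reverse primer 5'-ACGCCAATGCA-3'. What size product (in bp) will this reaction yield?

60 bp

Scanning the template, TGGTGCTCAGT occurs at positions 88–98; this primer anneals to the bottom strand there with its 3' end pointing downstream.
Taking the reverse complement of ACGCCAATGCA gives TGCATTGGCGT, found at positions 137–147 on the template; the primer anneals here to the top strand with its 3' end pointing upstream.
Amplicon spans positions 88–147: 60 bp.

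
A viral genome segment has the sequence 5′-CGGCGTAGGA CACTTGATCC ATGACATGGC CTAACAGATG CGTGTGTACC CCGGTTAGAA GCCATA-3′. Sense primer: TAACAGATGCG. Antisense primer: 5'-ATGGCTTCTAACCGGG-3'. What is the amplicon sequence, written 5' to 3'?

5'-TAACAGATGCGTGTGTACCCCGGTTAGAAGCCAT-3'

The forward primer matches the template at positions 32–42.
The reverse primer's reverse complement is CCCGGTTAGAAGCCAT, which matches the template at positions 50–65.
The product is the template from position 32 through 65 (34 bp).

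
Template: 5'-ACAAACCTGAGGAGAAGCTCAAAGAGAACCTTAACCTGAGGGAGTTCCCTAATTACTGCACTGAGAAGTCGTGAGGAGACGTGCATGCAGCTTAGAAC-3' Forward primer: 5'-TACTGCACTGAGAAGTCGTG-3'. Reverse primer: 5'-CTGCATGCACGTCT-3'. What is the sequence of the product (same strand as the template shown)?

5'-TACTGCACTGAGAAGTCGTGAGGAGACGTGCATGCAG-3'

The forward primer matches the template at positions 54–73.
The reverse primer's reverse complement is AGACGTGCATGCAG, which matches the template at positions 77–90.
The product is the template from position 54 through 90 (37 bp).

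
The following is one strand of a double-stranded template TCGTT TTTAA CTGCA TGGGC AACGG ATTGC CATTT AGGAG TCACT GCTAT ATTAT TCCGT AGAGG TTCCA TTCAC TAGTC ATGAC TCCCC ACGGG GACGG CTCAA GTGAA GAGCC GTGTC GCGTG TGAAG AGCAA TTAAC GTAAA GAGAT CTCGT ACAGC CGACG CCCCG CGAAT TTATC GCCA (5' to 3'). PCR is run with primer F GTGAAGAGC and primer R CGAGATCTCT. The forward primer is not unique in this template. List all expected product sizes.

The forward primer GTGAAGAGC matches the top strand at positions 106–114, 125–133.
The reverse primer's reverse complement is AGAGATCTCG, matching at positions 145–154.
Each forward site pairs with the reverse site to give a product ending at position 154: sizes 49, 30 bp.

49 bp, 30 bp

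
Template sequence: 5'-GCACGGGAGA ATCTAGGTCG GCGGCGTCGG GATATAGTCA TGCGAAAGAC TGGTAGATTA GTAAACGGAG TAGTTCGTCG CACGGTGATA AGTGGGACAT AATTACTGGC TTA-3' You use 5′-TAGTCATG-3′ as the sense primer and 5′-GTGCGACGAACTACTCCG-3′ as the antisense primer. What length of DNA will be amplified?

The forward primer matches the template at positions 35–42.
Reverse complement of the reverse primer: CGGAGTAGTTCGTCGCAC. This occurs on the top strand at positions 66–83.
Amplicon spans positions 35–83: 49 bp.

49 bp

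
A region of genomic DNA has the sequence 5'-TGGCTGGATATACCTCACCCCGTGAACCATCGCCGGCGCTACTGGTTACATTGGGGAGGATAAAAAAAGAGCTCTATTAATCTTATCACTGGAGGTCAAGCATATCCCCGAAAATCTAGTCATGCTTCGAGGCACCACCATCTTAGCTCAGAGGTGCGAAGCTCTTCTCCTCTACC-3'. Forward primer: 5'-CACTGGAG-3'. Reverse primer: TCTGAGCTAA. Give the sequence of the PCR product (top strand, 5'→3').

5'-CACTGGAGGTCAAGCATATCCCCGAAAATCTAGTCATGCTTCGAGGCACCACCATCTTAGCTCAGA-3'

Forward primer CACTGGAG is found on the top strand at positions 87–94.
Taking the reverse complement of TCTGAGCTAA gives TTAGCTCAGA, found at positions 143–152 on the template; the primer anneals here to the top strand with its 3' end pointing upstream.
The product is the template from position 87 through 152 (66 bp).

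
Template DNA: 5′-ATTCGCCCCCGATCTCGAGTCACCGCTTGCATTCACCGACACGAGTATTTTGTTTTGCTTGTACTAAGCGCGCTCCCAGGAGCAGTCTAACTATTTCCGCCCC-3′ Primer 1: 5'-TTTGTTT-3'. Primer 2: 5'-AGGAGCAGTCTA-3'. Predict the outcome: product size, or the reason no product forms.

No product — both primers anneal to the same strand and extend in the same direction.

Primer 1 (TTTGTTT) matches the top strand at positions 49–55 (3' end points downstream).
Primer 2 (AGGAGCAGTCTA) also matches the top strand directly, at positions 78–89 — its reverse complement TAGACTGCTCCT is not present.
Both primers anneal to the bottom strand with 3' ends pointing the same way, so neither can prime synthesis back toward the other.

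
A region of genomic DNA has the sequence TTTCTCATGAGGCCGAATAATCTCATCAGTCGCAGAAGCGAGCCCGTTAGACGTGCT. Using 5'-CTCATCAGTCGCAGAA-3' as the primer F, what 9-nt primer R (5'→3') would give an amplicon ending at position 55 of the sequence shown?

The forward primer binds at positions 22–37; the product's 3' end on the top strand is position 55.
The reverse primer anneals to the top strand over positions 47–55, i.e. to TTAGACGTG.
Its sequence written 5'→3' is the reverse complement: CACGTCTAA.

5'-CACGTCTAA-3'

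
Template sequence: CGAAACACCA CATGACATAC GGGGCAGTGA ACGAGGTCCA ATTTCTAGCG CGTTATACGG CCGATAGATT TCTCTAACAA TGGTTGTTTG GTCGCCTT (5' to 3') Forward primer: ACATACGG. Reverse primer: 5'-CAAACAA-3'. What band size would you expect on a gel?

76 bp

Forward primer ACATACGG is found on the top strand at positions 15–22.
Reverse complement of the reverse primer: TTGTTTG. This occurs on the top strand at positions 84–90.
Amplicon spans positions 15–90: 76 bp.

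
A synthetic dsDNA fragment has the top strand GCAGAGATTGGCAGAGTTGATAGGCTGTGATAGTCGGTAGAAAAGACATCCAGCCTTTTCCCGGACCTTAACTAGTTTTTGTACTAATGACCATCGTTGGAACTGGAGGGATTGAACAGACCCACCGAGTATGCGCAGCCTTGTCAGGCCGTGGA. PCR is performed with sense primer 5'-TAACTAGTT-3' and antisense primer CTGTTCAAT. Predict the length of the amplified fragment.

Scanning the template, TAACTAGTT occurs at positions 69–77; this primer anneals to the bottom strand there with its 3' end pointing downstream.
Reverse complement of the reverse primer: ATTGAACAG. This occurs on the top strand at positions 111–119.
Product length = (reverse-primer end) − (forward-primer start) + 1 = 119 − 69 + 1 = 51 bp.

51 bp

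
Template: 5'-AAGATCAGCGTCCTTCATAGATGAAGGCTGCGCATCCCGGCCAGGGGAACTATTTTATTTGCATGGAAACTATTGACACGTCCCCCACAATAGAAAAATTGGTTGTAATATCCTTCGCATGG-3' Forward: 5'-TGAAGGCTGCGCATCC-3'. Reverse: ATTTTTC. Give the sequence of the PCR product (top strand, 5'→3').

The forward primer matches the template at positions 22–37.
Taking the reverse complement of ATTTTTC gives GAAAAAT, found at positions 93–99 on the template; the primer anneals here to the top strand with its 3' end pointing upstream.
The product is the template from position 22 through 99 (78 bp).

5'-TGAAGGCTGCGCATCCCGGCCAGGGGAACTATTTTATTTGCATGGAAACTATTGACACGTCCCCCACAATAGAAAAAT-3'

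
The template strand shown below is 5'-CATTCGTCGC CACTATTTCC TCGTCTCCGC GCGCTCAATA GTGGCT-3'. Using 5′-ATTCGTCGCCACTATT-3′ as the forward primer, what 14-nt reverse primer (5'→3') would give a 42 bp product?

The forward primer binds at positions 2–17, so a 42 bp product ends at position 2 + 42 − 1 = 43.
The reverse primer anneals to the top strand over positions 30–43, i.e. to CGCGCTCAATAGTG.
Its sequence written 5'→3' is the reverse complement: CACTATTGAGCGCG.

5'-CACTATTGAGCGCG-3'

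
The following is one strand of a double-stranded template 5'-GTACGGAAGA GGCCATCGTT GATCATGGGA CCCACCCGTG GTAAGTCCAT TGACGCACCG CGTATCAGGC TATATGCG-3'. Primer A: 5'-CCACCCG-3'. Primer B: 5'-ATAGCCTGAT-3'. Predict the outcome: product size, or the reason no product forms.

Primer A (CCACCCG) matches the top strand at positions 32–38; it acts as a forward primer.
Primer B's reverse complement is ATCAGGCTAT, matching the top strand at positions 64–73; it acts as a reverse primer.
The 3' ends face each other across positions 32–73, giving a 42 bp product.

Yes — a 42 bp product.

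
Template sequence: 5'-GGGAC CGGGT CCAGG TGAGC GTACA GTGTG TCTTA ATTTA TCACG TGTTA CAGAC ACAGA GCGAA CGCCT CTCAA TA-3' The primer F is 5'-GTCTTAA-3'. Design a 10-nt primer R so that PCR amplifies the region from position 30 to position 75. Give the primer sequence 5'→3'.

The product's 3' end on the top strand is position 75.
The reverse primer anneals to the top strand over positions 66–75, i.e. to CGCCTCTCAA.
Its sequence written 5'→3' is the reverse complement: TTGAGAGGCG.

5'-TTGAGAGGCG-3'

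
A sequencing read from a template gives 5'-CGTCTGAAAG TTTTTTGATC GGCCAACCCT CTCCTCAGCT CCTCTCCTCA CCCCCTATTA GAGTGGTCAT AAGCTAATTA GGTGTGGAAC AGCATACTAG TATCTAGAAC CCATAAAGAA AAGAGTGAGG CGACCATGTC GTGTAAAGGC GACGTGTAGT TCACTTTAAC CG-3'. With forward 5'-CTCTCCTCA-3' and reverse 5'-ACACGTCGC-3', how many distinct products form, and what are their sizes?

The forward primer CTCTCCTCA matches the top strand at positions 29–37, 42–50.
The reverse primer's reverse complement is GCGACGTGT, matching at positions 149–157.
Each forward site pairs with the reverse site to give a product ending at position 157: sizes 129, 116 bp.

Two products: 129 bp, 116 bp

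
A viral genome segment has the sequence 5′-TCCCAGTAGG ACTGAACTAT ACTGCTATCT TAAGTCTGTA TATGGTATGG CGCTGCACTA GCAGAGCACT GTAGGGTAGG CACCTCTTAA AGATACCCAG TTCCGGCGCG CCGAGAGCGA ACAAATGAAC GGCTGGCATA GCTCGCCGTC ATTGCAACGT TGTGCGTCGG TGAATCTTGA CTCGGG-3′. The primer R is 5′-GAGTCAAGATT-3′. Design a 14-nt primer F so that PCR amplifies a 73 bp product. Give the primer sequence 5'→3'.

The reverse primer's reverse complement AATCTTGACTC matches the template at positions 173–183, so the product ends at position 183.
A 73 bp product then starts at position 183 − 73 + 1 = 111.
The forward primer is identical to the top strand there: CCGAGAGCGAACAA.

5'-CCGAGAGCGAACAA-3'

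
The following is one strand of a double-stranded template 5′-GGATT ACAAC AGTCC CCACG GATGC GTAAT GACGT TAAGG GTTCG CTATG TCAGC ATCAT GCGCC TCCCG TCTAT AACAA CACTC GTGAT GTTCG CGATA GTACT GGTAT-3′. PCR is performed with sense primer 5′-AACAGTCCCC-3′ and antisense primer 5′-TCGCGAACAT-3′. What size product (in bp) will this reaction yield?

91 bp

The forward primer matches the template at positions 8–17.
The reverse primer's reverse complement is ATGTTCGCGA, which matches the template at positions 89–98.
Amplicon spans positions 8–98: 91 bp.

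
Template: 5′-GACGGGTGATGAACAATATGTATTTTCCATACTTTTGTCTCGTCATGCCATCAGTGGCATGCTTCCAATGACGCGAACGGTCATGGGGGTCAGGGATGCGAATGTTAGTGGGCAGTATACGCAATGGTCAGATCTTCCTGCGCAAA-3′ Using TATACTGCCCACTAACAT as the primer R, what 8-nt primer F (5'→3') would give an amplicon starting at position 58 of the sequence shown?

5'-CATGCTTC-3'

The reverse primer's reverse complement ATGTTAGTGGGCAGTATA matches the template at positions 102–119; the product starts at position 58.
The forward primer is identical to the top strand over positions 58–65: CATGCTTC.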